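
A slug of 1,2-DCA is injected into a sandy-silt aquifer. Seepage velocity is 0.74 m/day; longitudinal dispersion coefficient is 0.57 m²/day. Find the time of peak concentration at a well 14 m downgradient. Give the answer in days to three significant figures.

17.9 days

For the 1D instantaneous-source solution, setting ∂C/∂t = 0 at fixed x gives v²t² + 2Dt − x² = 0, so t = (√(D² + v²x²) − D)/v².
√(D² + v²x²) = √(0.57² + 0.74² × 14²) = 10.38; v² = 0.5476.
t = (10.38 − 0.57)/0.5476 = 17.9 days (vs. the pure-advection estimate x/v = 18.9 d).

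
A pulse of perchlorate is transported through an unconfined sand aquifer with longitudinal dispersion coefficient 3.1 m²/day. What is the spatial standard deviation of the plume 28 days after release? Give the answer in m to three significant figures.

13.2 m

Dispersive spreading gives a Gaussian with σ² = 2Dt; advection only shifts the center.
σ = √(2 × 3.1 × 28) = 13.2 m.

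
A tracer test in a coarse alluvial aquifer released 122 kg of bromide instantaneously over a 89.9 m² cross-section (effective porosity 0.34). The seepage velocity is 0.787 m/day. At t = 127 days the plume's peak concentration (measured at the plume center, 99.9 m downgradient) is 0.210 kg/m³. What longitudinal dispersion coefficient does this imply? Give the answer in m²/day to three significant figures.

0.226 m²/day

At the plume center C_max = M/(n_e·A·√(4πDt)), so D = M²/(4πt·(n_e·A·C_max)²).
n_e·A·C_max = 0.34 × 89.9 × 0.210 = 6.419 kg/m.
D = 122²/(4π × 127 × 6.419²) = 0.226 m²/day.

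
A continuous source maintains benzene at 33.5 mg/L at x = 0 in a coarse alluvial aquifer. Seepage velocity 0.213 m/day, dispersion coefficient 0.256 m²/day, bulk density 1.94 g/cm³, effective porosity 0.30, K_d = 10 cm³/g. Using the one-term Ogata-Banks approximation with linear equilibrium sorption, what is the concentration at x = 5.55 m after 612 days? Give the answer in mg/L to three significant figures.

1.72 mg/L

Retardation factor R = 1 + ρ_b·K_d/n = 1 + 1.94 × 10/0.30 = 65.67.
Sorption retards both mechanisms: v_R = v/R = 0.003243 m/day, D_R = D/R = 0.003898 m²/day.
v_R·t = 0.003243 × 612 = 1.984716 m; 2√(D_R t) = 3.089 m; argument = (5.55 − 1.984716)/3.089 = 1.154.
C = C₀ × ½·erfc(1.154) = 33.5 × 0.05134 = 1.72 mg/L.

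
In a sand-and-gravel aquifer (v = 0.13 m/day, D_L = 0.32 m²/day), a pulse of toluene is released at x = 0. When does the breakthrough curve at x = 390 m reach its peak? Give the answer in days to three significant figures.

2980 days

For the 1D instantaneous-source solution, setting ∂C/∂t = 0 at fixed x gives v²t² + 2Dt − x² = 0, so t = (√(D² + v²x²) − D)/v².
√(D² + v²x²) = √(0.32² + 0.13² × 390²) = 50.70; v² = 0.0169.
t = (50.70 − 0.32)/0.0169 = 2980 days (vs. the pure-advection estimate x/v = 3000 d).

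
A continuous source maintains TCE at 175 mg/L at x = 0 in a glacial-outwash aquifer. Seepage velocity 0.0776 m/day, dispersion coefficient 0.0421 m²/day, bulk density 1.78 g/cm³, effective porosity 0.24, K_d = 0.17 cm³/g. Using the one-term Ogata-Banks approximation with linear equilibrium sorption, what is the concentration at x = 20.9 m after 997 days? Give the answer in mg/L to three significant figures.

172 mg/L

Retardation factor R = 1 + ρ_b·K_d/n = 1 + 1.78 × 0.17/0.24 = 2.261.
Sorption retards both mechanisms: v_R = v/R = 0.03432 m/day, D_R = D/R = 0.01862 m²/day.
v_R·t = 0.03432 × 997 = 34.21704 m; 2√(D_R t) = 8.617 m; argument = (20.9 − 34.21704)/8.617 = -1.545.
C = C₀ × ½·erfc(-1.545) = 175 × 0.9856 = 172 mg/L.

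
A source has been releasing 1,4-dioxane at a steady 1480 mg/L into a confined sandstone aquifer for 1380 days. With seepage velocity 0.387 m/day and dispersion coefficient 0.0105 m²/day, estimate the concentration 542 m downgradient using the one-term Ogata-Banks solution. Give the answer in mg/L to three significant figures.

104 mg/L

For a continuous step input, C/C₀ ≈ ½·erfc((x−vt)/(2√(Dt))).
vt = 0.387 × 1380 = 534.06 m and 2√(Dt) = 2√(0.0105 × 1380) = 7.613 m.
Argument (x−vt)/(2√(Dt)) = (542 − 534.06)/7.613 = 1.043; ½·erfc(1.043) = 0.07010.
C = 1480 × 0.07010 = 104 mg/L.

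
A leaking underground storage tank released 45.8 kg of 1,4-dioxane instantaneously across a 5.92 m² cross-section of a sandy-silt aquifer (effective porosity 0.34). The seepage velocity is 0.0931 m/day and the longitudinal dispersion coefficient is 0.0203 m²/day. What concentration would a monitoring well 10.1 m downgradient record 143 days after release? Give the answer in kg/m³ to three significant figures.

For an instantaneous plane source, C(x,t) = M/(n_e·A·√(4πDt)) · exp(−(x−vt)²/(4Dt)), with n_e·A the pore (flow) area.
Plume center vt = 0.0931 × 143 = 13.3133 m, so the well at 10.1 m is 3.2133 m upgradient of the peak.
√(4πDt) = 6.040 m, giving peak height M/(n_e·A·√(4πDt)) = 45.8/(0.34 × 5.92 × 6.040) = 3.767 kg/m³.
(x−vt)²/(4Dt) = (-3.2133)²/(4 × 0.0203 × 143) = 0.8892; exp(−0.8892) = 0.4110.
C = 3.767 × 0.4110 = 1.55 kg/m³.

1.55 kg/m³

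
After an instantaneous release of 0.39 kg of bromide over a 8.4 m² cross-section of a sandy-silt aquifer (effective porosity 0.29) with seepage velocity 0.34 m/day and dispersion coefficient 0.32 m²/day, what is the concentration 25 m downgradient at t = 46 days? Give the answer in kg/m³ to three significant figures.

For an instantaneous plane source, C(x,t) = M/(n_e·A·√(4πDt)) · exp(−(x−vt)²/(4Dt)), with n_e·A the pore (flow) area.
Plume center vt = 0.34 × 46 = 15.64 m, so the well at 25 m is 9.36 m downgradient of the peak.
√(4πDt) = 13.60 m, giving peak height M/(n_e·A·√(4πDt)) = 0.39/(0.29 × 8.4 × 13.60) = 0.01177 kg/m³.
(x−vt)²/(4Dt) = (9.36)²/(4 × 0.32 × 46) = 1.488; exp(−1.488) = 0.2258.
C = 0.01177 × 0.2258 = 0.00266 kg/m³.

0.00266 kg/m³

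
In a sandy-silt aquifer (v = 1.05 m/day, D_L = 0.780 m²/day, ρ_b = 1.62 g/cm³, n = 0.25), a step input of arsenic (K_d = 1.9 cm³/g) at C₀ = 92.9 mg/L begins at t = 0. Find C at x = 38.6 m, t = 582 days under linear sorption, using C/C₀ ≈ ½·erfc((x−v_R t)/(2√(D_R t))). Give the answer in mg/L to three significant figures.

75.4 mg/L

Retardation factor R = 1 + ρ_b·K_d/n = 1 + 1.62 × 1.9/0.25 = 13.31.
Sorption retards both mechanisms: v_R = v/R = 0.07889 m/day, D_R = D/R = 0.05860 m²/day.
v_R·t = 0.07889 × 582 = 45.91398 m; 2√(D_R t) = 11.68 m; argument = (38.6 − 45.91398)/11.68 = -0.6262.
C = C₀ × ½·erfc(-0.6262) = 92.9 × 0.8121 = 75.4 mg/L.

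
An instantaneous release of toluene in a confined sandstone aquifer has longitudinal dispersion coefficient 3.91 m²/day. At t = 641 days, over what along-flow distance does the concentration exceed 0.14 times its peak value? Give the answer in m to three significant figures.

The plume is Gaussian with σ = √(2Dt) = √(2 × 3.91 × 641) = 70.80 m.
C/C_peak = exp(−Δx²/(2σ²)) = 0.14 ⇒ Δx = σ·√(−2 ln 0.14) = 70.80 × 1.983 = 140.4 m.
Width = 2Δx = 281 m.

281 m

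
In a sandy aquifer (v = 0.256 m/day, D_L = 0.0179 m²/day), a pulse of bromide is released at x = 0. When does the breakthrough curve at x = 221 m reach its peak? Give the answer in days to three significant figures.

For the 1D instantaneous-source solution, setting ∂C/∂t = 0 at fixed x gives v²t² + 2Dt − x² = 0, so t = (√(D² + v²x²) − D)/v².
√(D² + v²x²) = √(0.0179² + 0.256² × 221²) = 56.58; v² = 0.065536.
t = (56.58 − 0.0179)/0.065536 = 863 days (vs. the pure-advection estimate x/v = 863 d).

863 days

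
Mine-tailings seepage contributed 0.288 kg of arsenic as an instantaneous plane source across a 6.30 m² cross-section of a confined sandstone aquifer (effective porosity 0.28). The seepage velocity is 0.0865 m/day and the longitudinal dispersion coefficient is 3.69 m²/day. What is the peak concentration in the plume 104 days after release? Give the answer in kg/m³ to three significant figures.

The peak of an instantaneous 1D plume sits at x = vt; there the Gaussian factor is 1 and C_max = M/(n_e·A·√(4πDt)), where n_e·A is the pore area the mass is dissolved in.
√(4πDt) = √(4π × 3.69 × 104) = 69.44 m, so C_max = 0.288/(0.28 × 6.30 × 69.44) = 0.00235 kg/m³.

0.00235 kg/m³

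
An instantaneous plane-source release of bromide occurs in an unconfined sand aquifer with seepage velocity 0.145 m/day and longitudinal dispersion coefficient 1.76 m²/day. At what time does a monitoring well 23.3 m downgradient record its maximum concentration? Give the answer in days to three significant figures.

97.5 days

For the 1D instantaneous-source solution, setting ∂C/∂t = 0 at fixed x gives v²t² + 2Dt − x² = 0, so t = (√(D² + v²x²) − D)/v².
√(D² + v²x²) = √(1.76² + 0.145² × 23.3²) = 3.809; v² = 0.021025.
t = (3.809 − 1.76)/0.021025 = 97.5 days (vs. the pure-advection estimate x/v = 161 d).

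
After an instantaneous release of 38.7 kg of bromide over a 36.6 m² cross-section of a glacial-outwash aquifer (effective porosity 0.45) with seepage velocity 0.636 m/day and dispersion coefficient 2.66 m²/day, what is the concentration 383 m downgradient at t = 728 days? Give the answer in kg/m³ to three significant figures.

0.00659 kg/m³

For an instantaneous plane source, C(x,t) = M/(n_e·A·√(4πDt)) · exp(−(x−vt)²/(4Dt)), with n_e·A the pore (flow) area.
Plume center vt = 0.636 × 728 = 463.008 m, so the well at 383 m is 80.008 m upgradient of the peak.
√(4πDt) = 156.0 m, giving peak height M/(n_e·A·√(4πDt)) = 38.7/(0.45 × 36.6 × 156.0) = 0.01506 kg/m³.
(x−vt)²/(4Dt) = (-80.008)²/(4 × 2.66 × 728) = 0.8264; exp(−0.8264) = 0.4376.
C = 0.01506 × 0.4376 = 0.00659 kg/m³.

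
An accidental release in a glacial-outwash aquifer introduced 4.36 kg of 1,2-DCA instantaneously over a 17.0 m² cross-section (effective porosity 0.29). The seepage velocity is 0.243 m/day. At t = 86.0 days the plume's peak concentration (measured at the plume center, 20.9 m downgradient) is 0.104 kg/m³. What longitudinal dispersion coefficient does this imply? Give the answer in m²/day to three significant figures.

0.0669 m²/day

At the plume center C_max = M/(n_e·A·√(4πDt)), so D = M²/(4πt·(n_e·A·C_max)²).
n_e·A·C_max = 0.29 × 17.0 × 0.104 = 0.5127 kg/m.
D = 4.36²/(4π × 86.0 × 0.5127²) = 0.0669 m²/day.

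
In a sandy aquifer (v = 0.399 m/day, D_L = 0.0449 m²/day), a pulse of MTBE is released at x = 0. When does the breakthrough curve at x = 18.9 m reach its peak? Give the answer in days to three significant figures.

47.1 days

For the 1D instantaneous-source solution, setting ∂C/∂t = 0 at fixed x gives v²t² + 2Dt − x² = 0, so t = (√(D² + v²x²) − D)/v².
√(D² + v²x²) = √(0.0449² + 0.399² × 18.9²) = 7.541; v² = 0.159201.
t = (7.541 − 0.0449)/0.159201 = 47.1 days (vs. the pure-advection estimate x/v = 47.4 d).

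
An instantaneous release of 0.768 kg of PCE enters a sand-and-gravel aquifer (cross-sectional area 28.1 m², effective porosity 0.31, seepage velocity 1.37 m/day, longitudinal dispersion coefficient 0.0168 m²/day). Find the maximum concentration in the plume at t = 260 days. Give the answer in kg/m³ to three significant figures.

0.0119 kg/m³

The peak of an instantaneous 1D plume sits at x = vt; there the Gaussian factor is 1 and C_max = M/(n_e·A·√(4πDt)), where n_e·A is the pore area the mass is dissolved in.
√(4πDt) = √(4π × 0.0168 × 260) = 7.409 m, so C_max = 0.768/(0.31 × 28.1 × 7.409) = 0.0119 kg/m³.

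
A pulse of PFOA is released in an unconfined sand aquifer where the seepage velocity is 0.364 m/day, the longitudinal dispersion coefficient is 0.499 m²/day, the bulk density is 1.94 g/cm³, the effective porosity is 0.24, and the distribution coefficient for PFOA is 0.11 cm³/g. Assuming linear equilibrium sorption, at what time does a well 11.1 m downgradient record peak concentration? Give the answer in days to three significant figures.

50.9 days

Retardation factor R = 1 + ρ_b·K_d/n = 1 + 1.94 × 0.11/0.24 = 1.889.
Sorption retards both mechanisms: v_R = v/R = 0.1927 m/day, D_R = D/R = 0.2642 m²/day.
Peak time from v_R²t² + 2D_R t − x² = 0: t = (√(D_R² + v_R²x²) − D_R)/v_R².
√(D_R² + v_R²x²) = √(0.2642² + 0.1927² × 11.1²) = 2.155; v_R² = 0.03713.
t = (2.155 − 0.2642)/0.03713 = 50.9 days.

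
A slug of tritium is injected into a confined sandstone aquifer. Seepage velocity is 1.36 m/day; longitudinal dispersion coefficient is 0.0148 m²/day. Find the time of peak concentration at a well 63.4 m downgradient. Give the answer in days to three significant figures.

46.6 days

For the 1D instantaneous-source solution, setting ∂C/∂t = 0 at fixed x gives v²t² + 2Dt − x² = 0, so t = (√(D² + v²x²) − D)/v².
√(D² + v²x²) = √(0.0148² + 1.36² × 63.4²) = 86.22; v² = 1.8496.
t = (86.22 − 0.0148)/1.8496 = 46.6 days (vs. the pure-advection estimate x/v = 46.6 d).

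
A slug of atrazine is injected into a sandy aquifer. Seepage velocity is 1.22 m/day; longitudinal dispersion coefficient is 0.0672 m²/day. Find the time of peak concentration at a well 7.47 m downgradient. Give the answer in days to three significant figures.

For the 1D instantaneous-source solution, setting ∂C/∂t = 0 at fixed x gives v²t² + 2Dt − x² = 0, so t = (√(D² + v²x²) − D)/v².
√(D² + v²x²) = √(0.0672² + 1.22² × 7.47²) = 9.114; v² = 1.4884.
t = (9.114 − 0.0672)/1.4884 = 6.08 days (vs. the pure-advection estimate x/v = 6.12 d).

6.08 days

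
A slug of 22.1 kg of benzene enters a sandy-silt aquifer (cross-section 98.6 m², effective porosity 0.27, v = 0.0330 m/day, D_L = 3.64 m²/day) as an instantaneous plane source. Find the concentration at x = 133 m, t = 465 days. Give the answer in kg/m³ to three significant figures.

For an instantaneous plane source, C(x,t) = M/(n_e·A·√(4πDt)) · exp(−(x−vt)²/(4Dt)), with n_e·A the pore (flow) area.
Plume center vt = 0.0330 × 465 = 15.345 m, so the well at 133 m is 117.655 m downgradient of the peak.
√(4πDt) = 145.8 m, giving peak height M/(n_e·A·√(4πDt)) = 22.1/(0.27 × 98.6 × 145.8) = 0.005694 kg/m³.
(x−vt)²/(4Dt) = (117.655)²/(4 × 3.64 × 465) = 2.045; exp(−2.045) = 0.1294.
C = 0.005694 × 0.1294 = 0.000737 kg/m³.

0.000737 kg/m³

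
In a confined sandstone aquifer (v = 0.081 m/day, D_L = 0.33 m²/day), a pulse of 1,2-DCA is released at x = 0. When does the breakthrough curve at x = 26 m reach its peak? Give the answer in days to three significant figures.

275 days

For the 1D instantaneous-source solution, setting ∂C/∂t = 0 at fixed x gives v²t² + 2Dt − x² = 0, so t = (√(D² + v²x²) − D)/v².
√(D² + v²x²) = √(0.33² + 0.081² × 26²) = 2.132; v² = 0.006561.
t = (2.132 − 0.33)/0.006561 = 275 days (vs. the pure-advection estimate x/v = 321 d).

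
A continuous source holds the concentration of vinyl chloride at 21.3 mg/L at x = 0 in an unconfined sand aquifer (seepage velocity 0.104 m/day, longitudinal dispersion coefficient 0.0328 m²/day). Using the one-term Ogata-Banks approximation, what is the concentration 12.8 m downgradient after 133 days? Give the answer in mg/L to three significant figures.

For a continuous step input, C/C₀ ≈ ½·erfc((x−vt)/(2√(Dt))).
vt = 0.104 × 133 = 13.832 m and 2√(Dt) = 2√(0.0328 × 133) = 4.177 m.
Argument (x−vt)/(2√(Dt)) = (12.8 − 13.832)/4.177 = -0.2471; ½·erfc(-0.2471) = 0.6366.
C = 21.3 × 0.6366 = 13.6 mg/L.

13.6 mg/L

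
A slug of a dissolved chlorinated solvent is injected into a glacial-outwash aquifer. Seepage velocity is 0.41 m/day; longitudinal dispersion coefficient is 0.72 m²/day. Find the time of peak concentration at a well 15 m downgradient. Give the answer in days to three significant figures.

For the 1D instantaneous-source solution, setting ∂C/∂t = 0 at fixed x gives v²t² + 2Dt − x² = 0, so t = (√(D² + v²x²) − D)/v².
√(D² + v²x²) = √(0.72² + 0.41² × 15²) = 6.192; v² = 0.1681.
t = (6.192 − 0.72)/0.1681 = 32.6 days (vs. the pure-advection estimate x/v = 36.6 d).

32.6 days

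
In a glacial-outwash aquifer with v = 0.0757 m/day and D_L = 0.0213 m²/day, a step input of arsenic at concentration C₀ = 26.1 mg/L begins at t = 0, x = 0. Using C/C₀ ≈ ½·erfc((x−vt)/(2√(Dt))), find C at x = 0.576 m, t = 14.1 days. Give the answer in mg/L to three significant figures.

For a continuous step input, C/C₀ ≈ ½·erfc((x−vt)/(2√(Dt))).
vt = 0.0757 × 14.1 = 1.06737 m and 2√(Dt) = 2√(0.0213 × 14.1) = 1.096 m.
Argument (x−vt)/(2√(Dt)) = (0.576 − 1.06737)/1.096 = -0.4483; ½·erfc(-0.4483) = 0.7370.
C = 26.1 × 0.7370 = 19.2 mg/L.

19.2 mg/L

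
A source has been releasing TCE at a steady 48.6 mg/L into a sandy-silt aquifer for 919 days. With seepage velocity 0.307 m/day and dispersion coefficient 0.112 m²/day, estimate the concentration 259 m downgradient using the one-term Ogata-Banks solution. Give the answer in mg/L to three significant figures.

For a continuous step input, C/C₀ ≈ ½·erfc((x−vt)/(2√(Dt))).
vt = 0.307 × 919 = 282.133 m and 2√(Dt) = 2√(0.112 × 919) = 20.29 m.
Argument (x−vt)/(2√(Dt)) = (259 − 282.133)/20.29 = -1.140; ½·erfc(-1.140) = 0.9465.
C = 48.6 × 0.9465 = 46.0 mg/L.

46.0 mg/L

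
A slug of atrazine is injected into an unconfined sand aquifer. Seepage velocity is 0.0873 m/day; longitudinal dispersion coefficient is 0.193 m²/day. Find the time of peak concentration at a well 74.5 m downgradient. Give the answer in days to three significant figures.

828 days

For the 1D instantaneous-source solution, setting ∂C/∂t = 0 at fixed x gives v²t² + 2Dt − x² = 0, so t = (√(D² + v²x²) − D)/v².
√(D² + v²x²) = √(0.193² + 0.0873² × 74.5²) = 6.507; v² = 0.00762129.
t = (6.507 − 0.193)/0.00762129 = 828 days (vs. the pure-advection estimate x/v = 853 d).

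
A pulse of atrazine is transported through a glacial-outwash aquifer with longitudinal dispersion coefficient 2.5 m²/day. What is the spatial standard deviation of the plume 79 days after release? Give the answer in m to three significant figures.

Dispersive spreading gives a Gaussian with σ² = 2Dt; advection only shifts the center.
σ = √(2 × 2.5 × 79) = 19.9 m.

19.9 m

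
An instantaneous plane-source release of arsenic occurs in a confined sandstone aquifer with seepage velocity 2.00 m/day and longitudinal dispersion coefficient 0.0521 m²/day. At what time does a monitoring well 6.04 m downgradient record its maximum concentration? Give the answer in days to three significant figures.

For the 1D instantaneous-source solution, setting ∂C/∂t = 0 at fixed x gives v²t² + 2Dt − x² = 0, so t = (√(D² + v²x²) − D)/v².
√(D² + v²x²) = √(0.0521² + 2.00² × 6.04²) = 12.08; v² = 4.
t = (12.08 − 0.0521)/4 = 3.01 days (vs. the pure-advection estimate x/v = 3.02 d).

3.01 days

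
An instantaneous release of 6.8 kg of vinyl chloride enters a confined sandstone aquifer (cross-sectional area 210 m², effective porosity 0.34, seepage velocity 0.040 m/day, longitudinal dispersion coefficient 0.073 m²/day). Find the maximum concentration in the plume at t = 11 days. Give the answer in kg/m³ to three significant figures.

0.0300 kg/m³

The peak of an instantaneous 1D plume sits at x = vt; there the Gaussian factor is 1 and C_max = M/(n_e·A·√(4πDt)), where n_e·A is the pore area the mass is dissolved in.
√(4πDt) = √(4π × 0.073 × 11) = 3.177 m, so C_max = 6.8/(0.34 × 210 × 3.177) = 0.0300 kg/m³.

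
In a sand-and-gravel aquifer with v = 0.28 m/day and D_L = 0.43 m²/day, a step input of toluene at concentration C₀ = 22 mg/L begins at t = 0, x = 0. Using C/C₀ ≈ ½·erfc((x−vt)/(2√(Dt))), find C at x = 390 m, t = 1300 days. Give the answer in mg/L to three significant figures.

For a continuous step input, C/C₀ ≈ ½·erfc((x−vt)/(2√(Dt))).
vt = 0.28 × 1300 = 364 m and 2√(Dt) = 2√(0.43 × 1300) = 47.29 m.
Argument (x−vt)/(2√(Dt)) = (390 − 364)/47.29 = 0.5498; ½·erfc(0.5498) = 0.2184.
C = 22 × 0.2184 = 4.80 mg/L.

4.80 mg/L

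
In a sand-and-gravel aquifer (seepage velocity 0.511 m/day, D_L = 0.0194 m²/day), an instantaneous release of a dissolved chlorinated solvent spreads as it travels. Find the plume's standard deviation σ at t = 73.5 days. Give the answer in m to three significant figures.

Dispersive spreading gives a Gaussian with σ² = 2Dt; advection only shifts the center.
σ = √(2 × 0.0194 × 73.5) = 1.69 m.

1.69 m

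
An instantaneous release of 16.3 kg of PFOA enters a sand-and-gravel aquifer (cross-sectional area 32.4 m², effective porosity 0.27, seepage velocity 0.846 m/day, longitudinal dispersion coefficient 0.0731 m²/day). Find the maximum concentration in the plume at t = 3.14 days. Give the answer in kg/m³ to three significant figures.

The peak of an instantaneous 1D plume sits at x = vt; there the Gaussian factor is 1 and C_max = M/(n_e·A·√(4πDt)), where n_e·A is the pore area the mass is dissolved in.
√(4πDt) = √(4π × 0.0731 × 3.14) = 1.698 m, so C_max = 16.3/(0.27 × 32.4 × 1.698) = 1.10 kg/m³.

1.10 kg/m³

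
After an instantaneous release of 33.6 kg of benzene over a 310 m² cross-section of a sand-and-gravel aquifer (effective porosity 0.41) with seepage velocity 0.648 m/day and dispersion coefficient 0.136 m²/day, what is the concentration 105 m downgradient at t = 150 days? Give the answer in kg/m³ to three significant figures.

0.00783 kg/m³

For an instantaneous plane source, C(x,t) = M/(n_e·A·√(4πDt)) · exp(−(x−vt)²/(4Dt)), with n_e·A the pore (flow) area.
Plume center vt = 0.648 × 150 = 97.2 m, so the well at 105 m is 7.8 m downgradient of the peak.
√(4πDt) = 16.01 m, giving peak height M/(n_e·A·√(4πDt)) = 33.6/(0.41 × 310 × 16.01) = 0.01651 kg/m³.
(x−vt)²/(4Dt) = (7.8)²/(4 × 0.136 × 150) = 0.7456; exp(−0.7456) = 0.4744.
C = 0.01651 × 0.4744 = 0.00783 kg/m³.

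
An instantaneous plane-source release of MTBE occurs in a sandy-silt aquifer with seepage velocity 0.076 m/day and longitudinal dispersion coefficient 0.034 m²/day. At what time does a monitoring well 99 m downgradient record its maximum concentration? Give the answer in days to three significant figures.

1300 days

For the 1D instantaneous-source solution, setting ∂C/∂t = 0 at fixed x gives v²t² + 2Dt − x² = 0, so t = (√(D² + v²x²) − D)/v².
√(D² + v²x²) = √(0.034² + 0.076² × 99²) = 7.524; v² = 0.005776.
t = (7.524 − 0.034)/0.005776 = 1300 days (vs. the pure-advection estimate x/v = 1300 d).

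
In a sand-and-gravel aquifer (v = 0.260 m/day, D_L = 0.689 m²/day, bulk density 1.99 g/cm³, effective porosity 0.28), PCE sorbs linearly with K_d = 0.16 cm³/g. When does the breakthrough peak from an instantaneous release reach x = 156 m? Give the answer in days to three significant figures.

1260 days

Retardation factor R = 1 + ρ_b·K_d/n = 1 + 1.99 × 0.16/0.28 = 2.137.
Sorption retards both mechanisms: v_R = v/R = 0.1217 m/day, D_R = D/R = 0.3224 m²/day.
Peak time from v_R²t² + 2D_R t − x² = 0: t = (√(D_R² + v_R²x²) − D_R)/v_R².
√(D_R² + v_R²x²) = √(0.3224² + 0.1217² × 156²) = 18.99; v_R² = 0.01481.
t = (18.99 − 0.3224)/0.01481 = 1260 days.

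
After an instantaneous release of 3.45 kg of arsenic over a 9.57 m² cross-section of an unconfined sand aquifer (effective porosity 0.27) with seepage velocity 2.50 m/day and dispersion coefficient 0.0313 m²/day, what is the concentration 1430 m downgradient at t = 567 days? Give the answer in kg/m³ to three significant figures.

For an instantaneous plane source, C(x,t) = M/(n_e·A·√(4πDt)) · exp(−(x−vt)²/(4Dt)), with n_e·A the pore (flow) area.
Plume center vt = 2.50 × 567 = 1417.5 m, so the well at 1430 m is 12.5 m downgradient of the peak.
√(4πDt) = 14.93 m, giving peak height M/(n_e·A·√(4πDt)) = 3.45/(0.27 × 9.57 × 14.93) = 0.08943 kg/m³.
(x−vt)²/(4Dt) = (12.5)²/(4 × 0.0313 × 567) = 2.201; exp(−2.201) = 0.1107.
C = 0.08943 × 0.1107 = 0.00990 kg/m³.

0.00990 kg/m³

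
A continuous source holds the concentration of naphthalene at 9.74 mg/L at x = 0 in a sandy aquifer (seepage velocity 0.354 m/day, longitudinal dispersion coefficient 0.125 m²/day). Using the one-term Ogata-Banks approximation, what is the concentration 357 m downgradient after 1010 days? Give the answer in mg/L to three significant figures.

For a continuous step input, C/C₀ ≈ ½·erfc((x−vt)/(2√(Dt))).
vt = 0.354 × 1010 = 357.54 m and 2√(Dt) = 2√(0.125 × 1010) = 22.47 m.
Argument (x−vt)/(2√(Dt)) = (357 − 357.54)/22.47 = -0.02403; ½·erfc(-0.02403) = 0.5136.
C = 9.74 × 0.5136 = 5.00 mg/L.

5.00 mg/L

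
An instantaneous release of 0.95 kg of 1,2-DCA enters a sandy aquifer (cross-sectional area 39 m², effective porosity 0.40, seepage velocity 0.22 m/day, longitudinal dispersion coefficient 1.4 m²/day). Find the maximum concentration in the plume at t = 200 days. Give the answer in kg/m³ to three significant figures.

0.00103 kg/m³

The peak of an instantaneous 1D plume sits at x = vt; there the Gaussian factor is 1 and C_max = M/(n_e·A·√(4πDt)), where n_e·A is the pore area the mass is dissolved in.
√(4πDt) = √(4π × 1.4 × 200) = 59.32 m, so C_max = 0.95/(0.40 × 39 × 59.32) = 0.00103 kg/m³.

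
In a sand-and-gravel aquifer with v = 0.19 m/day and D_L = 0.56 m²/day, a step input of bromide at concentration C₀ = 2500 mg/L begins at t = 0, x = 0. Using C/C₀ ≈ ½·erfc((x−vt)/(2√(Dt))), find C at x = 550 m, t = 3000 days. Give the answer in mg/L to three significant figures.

1590 mg/L

For a continuous step input, C/C₀ ≈ ½·erfc((x−vt)/(2√(Dt))).
vt = 0.19 × 3000 = 570 m and 2√(Dt) = 2√(0.56 × 3000) = 81.98 m.
Argument (x−vt)/(2√(Dt)) = (550 − 570)/81.98 = -0.2440; ½·erfc(-0.2440) = 0.6350.
C = 2500 × 0.6350 = 1590 mg/L.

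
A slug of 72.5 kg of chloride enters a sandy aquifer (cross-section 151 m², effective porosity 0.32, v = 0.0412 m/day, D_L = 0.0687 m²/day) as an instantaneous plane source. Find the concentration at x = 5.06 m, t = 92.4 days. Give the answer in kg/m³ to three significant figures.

0.158 kg/m³

For an instantaneous plane source, C(x,t) = M/(n_e·A·√(4πDt)) · exp(−(x−vt)²/(4Dt)), with n_e·A the pore (flow) area.
Plume center vt = 0.0412 × 92.4 = 3.80688 m, so the well at 5.06 m is 1.25312 m downgradient of the peak.
√(4πDt) = 8.931 m, giving peak height M/(n_e·A·√(4πDt)) = 72.5/(0.32 × 151 × 8.931) = 0.1680 kg/m³.
(x−vt)²/(4Dt) = (1.25312)²/(4 × 0.0687 × 92.4) = 0.06184; exp(−0.06184) = 0.9400.
C = 0.1680 × 0.9400 = 0.158 kg/m³.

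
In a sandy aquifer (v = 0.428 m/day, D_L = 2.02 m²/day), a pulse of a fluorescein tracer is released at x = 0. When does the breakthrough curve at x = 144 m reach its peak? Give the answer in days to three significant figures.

For the 1D instantaneous-source solution, setting ∂C/∂t = 0 at fixed x gives v²t² + 2Dt − x² = 0, so t = (√(D² + v²x²) − D)/v².
√(D² + v²x²) = √(2.02² + 0.428² × 144²) = 61.67; v² = 0.183184.
t = (61.67 − 2.02)/0.183184 = 326 days (vs. the pure-advection estimate x/v = 336 d).

326 days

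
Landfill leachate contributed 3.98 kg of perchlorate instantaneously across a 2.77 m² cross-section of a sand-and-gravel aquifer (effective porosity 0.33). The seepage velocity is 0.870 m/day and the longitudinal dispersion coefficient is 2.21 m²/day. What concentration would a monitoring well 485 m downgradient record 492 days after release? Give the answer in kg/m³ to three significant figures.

For an instantaneous plane source, C(x,t) = M/(n_e·A·√(4πDt)) · exp(−(x−vt)²/(4Dt)), with n_e·A the pore (flow) area.
Plume center vt = 0.870 × 492 = 428.04 m, so the well at 485 m is 56.96 m downgradient of the peak.
√(4πDt) = 116.9 m, giving peak height M/(n_e·A·√(4πDt)) = 3.98/(0.33 × 2.77 × 116.9) = 0.03725 kg/m³.
(x−vt)²/(4Dt) = (56.96)²/(4 × 2.21 × 492) = 0.7460; exp(−0.7460) = 0.4743.
C = 0.03725 × 0.4743 = 0.0177 kg/m³.

0.0177 kg/m³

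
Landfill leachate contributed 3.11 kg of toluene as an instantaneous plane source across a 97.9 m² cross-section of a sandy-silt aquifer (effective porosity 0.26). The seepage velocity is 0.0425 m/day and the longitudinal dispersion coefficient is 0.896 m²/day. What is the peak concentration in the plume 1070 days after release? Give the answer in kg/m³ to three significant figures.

The peak of an instantaneous 1D plume sits at x = vt; there the Gaussian factor is 1 and C_max = M/(n_e·A·√(4πDt)), where n_e·A is the pore area the mass is dissolved in.
√(4πDt) = √(4π × 0.896 × 1070) = 109.8 m, so C_max = 3.11/(0.26 × 97.9 × 109.8) = 0.00111 kg/m³.

0.00111 kg/m³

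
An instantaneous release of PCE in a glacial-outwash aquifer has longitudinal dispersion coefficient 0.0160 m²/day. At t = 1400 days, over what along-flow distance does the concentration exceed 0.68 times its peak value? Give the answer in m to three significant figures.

The plume is Gaussian with σ = √(2Dt) = √(2 × 0.0160 × 1400) = 6.693 m.
C/C_peak = exp(−Δx²/(2σ²)) = 0.68 ⇒ Δx = σ·√(−2 ln 0.68) = 6.693 × 0.8783 = 5.878 m.
Width = 2Δx = 11.8 m.

11.8 m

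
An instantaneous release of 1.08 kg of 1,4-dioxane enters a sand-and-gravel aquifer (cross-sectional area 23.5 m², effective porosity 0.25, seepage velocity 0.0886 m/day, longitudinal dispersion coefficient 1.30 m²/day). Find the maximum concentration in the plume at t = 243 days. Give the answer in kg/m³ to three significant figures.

0.00292 kg/m³

The peak of an instantaneous 1D plume sits at x = vt; there the Gaussian factor is 1 and C_max = M/(n_e·A·√(4πDt)), where n_e·A is the pore area the mass is dissolved in.
√(4πDt) = √(4π × 1.30 × 243) = 63.01 m, so C_max = 1.08/(0.25 × 23.5 × 63.01) = 0.00292 kg/m³.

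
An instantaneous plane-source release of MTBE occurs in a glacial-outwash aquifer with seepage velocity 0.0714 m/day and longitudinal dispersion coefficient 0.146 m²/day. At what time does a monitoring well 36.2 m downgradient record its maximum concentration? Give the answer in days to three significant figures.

479 days

For the 1D instantaneous-source solution, setting ∂C/∂t = 0 at fixed x gives v²t² + 2Dt − x² = 0, so t = (√(D² + v²x²) − D)/v².
√(D² + v²x²) = √(0.146² + 0.0714² × 36.2²) = 2.589; v² = 0.00509796.
t = (2.589 − 0.146)/0.00509796 = 479 days (vs. the pure-advection estimate x/v = 507 d).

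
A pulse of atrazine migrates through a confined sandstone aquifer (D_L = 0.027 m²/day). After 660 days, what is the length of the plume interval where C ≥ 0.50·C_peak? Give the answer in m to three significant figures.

14.1 m

The plume is Gaussian with σ = √(2Dt) = √(2 × 0.027 × 660) = 5.970 m.
C/C_peak = exp(−Δx²/(2σ²)) = 0.50 ⇒ Δx = σ·√(−2 ln 0.50) = 5.970 × 1.177 = 7.027 m.
Width = 2Δx = 14.1 m.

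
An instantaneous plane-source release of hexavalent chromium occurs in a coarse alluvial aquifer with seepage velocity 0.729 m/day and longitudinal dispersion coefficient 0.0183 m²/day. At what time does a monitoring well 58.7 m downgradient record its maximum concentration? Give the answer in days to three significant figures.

80.5 days

For the 1D instantaneous-source solution, setting ∂C/∂t = 0 at fixed x gives v²t² + 2Dt − x² = 0, so t = (√(D² + v²x²) − D)/v².
√(D² + v²x²) = √(0.0183² + 0.729² × 58.7²) = 42.79; v² = 0.531441.
t = (42.79 − 0.0183)/0.531441 = 80.5 days (vs. the pure-advection estimate x/v = 80.5 d).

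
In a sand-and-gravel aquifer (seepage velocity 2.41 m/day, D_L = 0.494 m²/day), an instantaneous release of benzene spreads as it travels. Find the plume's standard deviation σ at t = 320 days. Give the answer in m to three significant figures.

17.8 m

Dispersive spreading gives a Gaussian with σ² = 2Dt; advection only shifts the center.
σ = √(2 × 0.494 × 320) = 17.8 m.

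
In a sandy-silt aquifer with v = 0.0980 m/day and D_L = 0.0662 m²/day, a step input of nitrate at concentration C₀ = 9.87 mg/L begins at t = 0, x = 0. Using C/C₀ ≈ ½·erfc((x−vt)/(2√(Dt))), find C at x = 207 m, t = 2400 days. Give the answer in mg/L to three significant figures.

9.31 mg/L

For a continuous step input, C/C₀ ≈ ½·erfc((x−vt)/(2√(Dt))).
vt = 0.0980 × 2400 = 235.2 m and 2√(Dt) = 2√(0.0662 × 2400) = 25.21 m.
Argument (x−vt)/(2√(Dt)) = (207 − 235.2)/25.21 = -1.119; ½·erfc(-1.119) = 0.9432.
C = 9.87 × 0.9432 = 9.31 mg/L.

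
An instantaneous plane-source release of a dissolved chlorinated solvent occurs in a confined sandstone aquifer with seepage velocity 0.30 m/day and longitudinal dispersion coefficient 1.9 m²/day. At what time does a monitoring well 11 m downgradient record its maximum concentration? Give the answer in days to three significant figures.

For the 1D instantaneous-source solution, setting ∂C/∂t = 0 at fixed x gives v²t² + 2Dt − x² = 0, so t = (√(D² + v²x²) − D)/v².
√(D² + v²x²) = √(1.9² + 0.30² × 11²) = 3.808; v² = 0.09.
t = (3.808 − 1.9)/0.09 = 21.2 days (vs. the pure-advection estimate x/v = 36.7 d).

21.2 days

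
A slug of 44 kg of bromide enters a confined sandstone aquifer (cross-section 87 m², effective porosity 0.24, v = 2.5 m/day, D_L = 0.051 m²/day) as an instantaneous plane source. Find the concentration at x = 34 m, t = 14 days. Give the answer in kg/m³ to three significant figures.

0.496 kg/m³

For an instantaneous plane source, C(x,t) = M/(n_e·A·√(4πDt)) · exp(−(x−vt)²/(4Dt)), with n_e·A the pore (flow) area.
Plume center vt = 2.5 × 14 = 35 m, so the well at 34 m is 1 m upgradient of the peak.
√(4πDt) = 2.995 m, giving peak height M/(n_e·A·√(4πDt)) = 44/(0.24 × 87 × 2.995) = 0.7036 kg/m³.
(x−vt)²/(4Dt) = (-1)²/(4 × 0.051 × 14) = 0.3501; exp(−0.3501) = 0.7046.
C = 0.7036 × 0.7046 = 0.496 kg/m³.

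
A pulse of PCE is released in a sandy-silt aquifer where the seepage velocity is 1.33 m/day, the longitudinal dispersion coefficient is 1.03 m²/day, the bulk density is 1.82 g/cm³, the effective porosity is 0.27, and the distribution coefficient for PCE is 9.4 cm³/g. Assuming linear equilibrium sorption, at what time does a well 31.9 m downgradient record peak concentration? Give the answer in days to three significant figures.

Retardation factor R = 1 + ρ_b·K_d/n = 1 + 1.82 × 9.4/0.27 = 64.36.
Sorption retards both mechanisms: v_R = v/R = 0.02067 m/day, D_R = D/R = 0.01600 m²/day.
Peak time from v_R²t² + 2D_R t − x² = 0: t = (√(D_R² + v_R²x²) − D_R)/v_R².
√(D_R² + v_R²x²) = √(0.01600² + 0.02067² × 31.9²) = 0.6596; v_R² = 0.0004272.
t = (0.6596 − 0.01600)/0.0004272 = 1510 days.

1510 days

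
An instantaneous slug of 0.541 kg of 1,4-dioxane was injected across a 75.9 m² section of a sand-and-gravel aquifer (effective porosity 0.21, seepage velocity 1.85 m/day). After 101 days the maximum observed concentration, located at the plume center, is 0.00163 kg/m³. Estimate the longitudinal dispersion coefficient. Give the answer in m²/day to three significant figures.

0.342 m²/day

At the plume center C_max = M/(n_e·A·√(4πDt)), so D = M²/(4πt·(n_e·A·C_max)²).
n_e·A·C_max = 0.21 × 75.9 × 0.00163 = 0.02598 kg/m.
D = 0.541²/(4π × 101 × 0.02598²) = 0.342 m²/day.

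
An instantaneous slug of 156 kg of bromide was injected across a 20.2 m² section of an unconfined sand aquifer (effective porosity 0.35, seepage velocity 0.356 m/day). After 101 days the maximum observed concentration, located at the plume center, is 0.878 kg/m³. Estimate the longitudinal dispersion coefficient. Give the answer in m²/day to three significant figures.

0.498 m²/day

At the plume center C_max = M/(n_e·A·√(4πDt)), so D = M²/(4πt·(n_e·A·C_max)²).
n_e·A·C_max = 0.35 × 20.2 × 0.878 = 6.207 kg/m.
D = 156²/(4π × 101 × 6.207²) = 0.498 m²/day.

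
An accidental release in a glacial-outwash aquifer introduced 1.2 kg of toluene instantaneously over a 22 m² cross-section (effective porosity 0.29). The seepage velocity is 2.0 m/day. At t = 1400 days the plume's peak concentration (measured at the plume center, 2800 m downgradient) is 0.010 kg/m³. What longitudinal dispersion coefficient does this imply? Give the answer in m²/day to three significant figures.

At the plume center C_max = M/(n_e·A·√(4πDt)), so D = M²/(4πt·(n_e·A·C_max)²).
n_e·A·C_max = 0.29 × 22 × 0.010 = 0.06380 kg/m.
D = 1.2²/(4π × 1400 × 0.06380²) = 0.0201 m²/day.

0.0201 m²/day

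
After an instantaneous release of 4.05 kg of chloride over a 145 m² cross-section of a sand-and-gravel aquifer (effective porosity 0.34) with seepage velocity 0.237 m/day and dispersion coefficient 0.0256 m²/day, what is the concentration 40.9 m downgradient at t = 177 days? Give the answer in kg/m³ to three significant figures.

For an instantaneous plane source, C(x,t) = M/(n_e·A·√(4πDt)) · exp(−(x−vt)²/(4Dt)), with n_e·A the pore (flow) area.
Plume center vt = 0.237 × 177 = 41.949 m, so the well at 40.9 m is 1.049 m upgradient of the peak.
√(4πDt) = 7.546 m, giving peak height M/(n_e·A·√(4πDt)) = 4.05/(0.34 × 145 × 7.546) = 0.01089 kg/m³.
(x−vt)²/(4Dt) = (-1.049)²/(4 × 0.0256 × 177) = 0.06071; exp(−0.06071) = 0.9411.
C = 0.01089 × 0.9411 = 0.0102 kg/m³.

0.0102 kg/m³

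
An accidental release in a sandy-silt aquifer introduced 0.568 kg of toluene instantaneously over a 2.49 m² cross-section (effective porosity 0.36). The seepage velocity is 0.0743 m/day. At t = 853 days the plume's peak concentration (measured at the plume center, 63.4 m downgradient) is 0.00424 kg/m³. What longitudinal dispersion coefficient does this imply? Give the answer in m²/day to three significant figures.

At the plume center C_max = M/(n_e·A·√(4πDt)), so D = M²/(4πt·(n_e·A·C_max)²).
n_e·A·C_max = 0.36 × 2.49 × 0.00424 = 0.003801 kg/m.
D = 0.568²/(4π × 853 × 0.003801²) = 2.08 m²/day.

2.08 m²/day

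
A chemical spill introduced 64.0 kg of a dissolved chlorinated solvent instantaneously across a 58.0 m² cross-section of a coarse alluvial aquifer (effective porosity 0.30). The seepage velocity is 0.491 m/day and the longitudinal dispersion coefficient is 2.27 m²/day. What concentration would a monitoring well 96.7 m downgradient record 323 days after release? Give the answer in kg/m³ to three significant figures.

For an instantaneous plane source, C(x,t) = M/(n_e·A·√(4πDt)) · exp(−(x−vt)²/(4Dt)), with n_e·A the pore (flow) area.
Plume center vt = 0.491 × 323 = 158.593 m, so the well at 96.7 m is 61.893 m upgradient of the peak.
√(4πDt) = 95.99 m, giving peak height M/(n_e·A·√(4πDt)) = 64.0/(0.30 × 58.0 × 95.99) = 0.03832 kg/m³.
(x−vt)²/(4Dt) = (-61.893)²/(4 × 2.27 × 323) = 1.306; exp(−1.306) = 0.2709.
C = 0.03832 × 0.2709 = 0.0104 kg/m³.

0.0104 kg/m³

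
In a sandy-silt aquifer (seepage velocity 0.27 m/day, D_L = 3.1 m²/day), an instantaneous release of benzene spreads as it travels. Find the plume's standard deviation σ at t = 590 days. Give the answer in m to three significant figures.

Dispersive spreading gives a Gaussian with σ² = 2Dt; advection only shifts the center.
σ = √(2 × 3.1 × 590) = 60.5 m.

60.5 m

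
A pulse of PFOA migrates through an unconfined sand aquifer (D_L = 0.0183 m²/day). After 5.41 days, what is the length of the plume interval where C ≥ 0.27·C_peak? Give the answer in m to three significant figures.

1.44 m

The plume is Gaussian with σ = √(2Dt) = √(2 × 0.0183 × 5.41) = 0.4450 m.
C/C_peak = exp(−Δx²/(2σ²)) = 0.27 ⇒ Δx = σ·√(−2 ln 0.27) = 0.4450 × 1.618 = 0.7200 m.
Width = 2Δx = 1.44 m.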